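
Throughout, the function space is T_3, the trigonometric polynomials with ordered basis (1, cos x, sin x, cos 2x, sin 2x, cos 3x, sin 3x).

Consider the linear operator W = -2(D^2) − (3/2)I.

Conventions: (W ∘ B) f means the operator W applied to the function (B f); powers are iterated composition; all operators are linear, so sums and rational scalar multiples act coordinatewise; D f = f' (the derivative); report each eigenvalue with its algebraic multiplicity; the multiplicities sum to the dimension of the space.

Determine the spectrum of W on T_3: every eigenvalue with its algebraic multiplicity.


image of 1: -3/2
image of cos x: (1/2)cos x
image of sin x: (1/2)sin x
image of cos 2x: (13/2)cos 2x
image of sin 2x: (13/2)sin 2x
image of cos 3x: (33/2)cos 3x
image of sin 3x: (33/2)sin 3x
the matrix is diagonal; its diagonal is (-3/2, 1/2, 1/2, 13/2, 13/2, 33/2, 33/2)
for a triangular matrix the eigenvalues are the diagonal entries, with algebraic multiplicity their repetition count

λ = -3/2 (multiplicity 1), λ = 1/2 (multiplicity 2), λ = 13/2 (multiplicity 2), λ = 33/2 (multiplicity 2)


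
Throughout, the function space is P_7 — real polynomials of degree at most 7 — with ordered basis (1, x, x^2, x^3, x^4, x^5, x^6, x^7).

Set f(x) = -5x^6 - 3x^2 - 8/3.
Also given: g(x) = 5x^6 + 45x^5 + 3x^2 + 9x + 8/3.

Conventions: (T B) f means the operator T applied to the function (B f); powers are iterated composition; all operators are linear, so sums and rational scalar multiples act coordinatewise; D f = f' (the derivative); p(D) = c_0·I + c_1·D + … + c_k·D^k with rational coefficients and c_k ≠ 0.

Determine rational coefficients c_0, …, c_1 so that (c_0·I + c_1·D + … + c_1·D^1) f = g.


D^0 f = -5x^6 - 3x^2 - 8/3
D^1 f = -30x^5 - 6x
matching coefficients of g against c_0 f + c_1 Df + … from the top degree down determines the c_i
solution: c_0 = -1, c_1 = -3/2

p(D) = -I − (3/2)·D, i.e. c_0 = -1, c_1 = -3/2


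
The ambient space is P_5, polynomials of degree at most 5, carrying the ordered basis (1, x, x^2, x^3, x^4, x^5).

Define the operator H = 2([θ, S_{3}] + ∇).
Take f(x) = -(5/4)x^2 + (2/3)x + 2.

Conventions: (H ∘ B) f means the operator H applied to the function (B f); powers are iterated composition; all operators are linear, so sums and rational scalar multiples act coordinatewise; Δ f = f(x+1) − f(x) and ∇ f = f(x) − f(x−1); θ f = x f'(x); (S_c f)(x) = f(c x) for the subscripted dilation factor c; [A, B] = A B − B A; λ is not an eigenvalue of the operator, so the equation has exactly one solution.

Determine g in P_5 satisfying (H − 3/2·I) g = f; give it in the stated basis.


g(x) = (5/6)x^2 + (16/9)x - 2/27

write g with unknown coordinates in the stated basis and equate coefficients in (H − 3/2·I) g = f
solving from the highest basis element down gives g = (5/6)x^2 + (16/9)x - 2/27
check: H g = (10/3)x + 17/9
so H g − 3/2·g = -(5/4)x^2 + (2/3)x + 2 = f ✓


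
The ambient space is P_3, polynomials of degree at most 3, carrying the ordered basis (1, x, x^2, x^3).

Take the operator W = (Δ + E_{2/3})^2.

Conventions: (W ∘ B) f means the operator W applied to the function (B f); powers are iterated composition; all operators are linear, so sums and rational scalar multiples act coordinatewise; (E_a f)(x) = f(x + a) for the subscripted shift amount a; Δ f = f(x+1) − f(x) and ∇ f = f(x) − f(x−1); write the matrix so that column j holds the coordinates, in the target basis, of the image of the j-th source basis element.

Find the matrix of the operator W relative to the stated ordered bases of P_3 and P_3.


image of 1: 1
image of x: x + 10/3
image of x^2: x^2 + (20/3)x + 76/9
image of x^3: x^3 + 10x^2 + (76/3)x + 460/27
each image's coordinates form column j of the matrix

the matrix is [[1, 10/3, 76/9, 460/27]; [0, 1, 20/3, 76/3]; [0, 0, 1, 10]; [0, 0, 0, 1]] (rows listed top to bottom)


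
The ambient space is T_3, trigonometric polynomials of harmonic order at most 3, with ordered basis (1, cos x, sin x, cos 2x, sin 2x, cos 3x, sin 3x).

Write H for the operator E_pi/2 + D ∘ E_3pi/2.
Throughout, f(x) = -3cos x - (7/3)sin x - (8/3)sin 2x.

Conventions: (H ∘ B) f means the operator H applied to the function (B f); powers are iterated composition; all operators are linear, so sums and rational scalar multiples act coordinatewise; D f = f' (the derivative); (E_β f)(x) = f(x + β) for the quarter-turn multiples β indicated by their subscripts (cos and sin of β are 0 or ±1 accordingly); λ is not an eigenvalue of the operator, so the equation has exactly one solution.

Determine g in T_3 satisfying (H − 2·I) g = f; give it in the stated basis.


g(x) = (8/3)cos x - (1/3)sin x - (16/39)cos 2x + (8/13)sin 2x

write g with unknown coordinates in the stated basis and equate coefficients in (H − 2·I) g = f
solving from the highest basis element down gives g = (8/3)cos x - (1/3)sin x - (16/39)cos 2x + (8/13)sin 2x
check: H g = (7/3)cos x - 3sin x - (32/39)cos 2x - (56/39)sin 2x
so H g − 2·g = -3cos x - (7/3)sin x - (8/3)sin 2x = f ✓


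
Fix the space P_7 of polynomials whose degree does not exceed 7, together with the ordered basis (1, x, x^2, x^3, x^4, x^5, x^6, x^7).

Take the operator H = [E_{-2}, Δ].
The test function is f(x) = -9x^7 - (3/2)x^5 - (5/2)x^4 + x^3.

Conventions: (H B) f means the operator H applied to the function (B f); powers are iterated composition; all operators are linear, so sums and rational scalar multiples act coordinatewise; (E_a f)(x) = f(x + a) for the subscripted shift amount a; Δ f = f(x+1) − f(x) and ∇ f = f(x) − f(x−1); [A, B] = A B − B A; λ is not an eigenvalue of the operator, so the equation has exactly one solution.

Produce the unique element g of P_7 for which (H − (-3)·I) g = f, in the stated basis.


write g with unknown coordinates in the stated basis and equate coefficients in (H − (-3)·I) g = f
solving from the highest basis element down gives g = -3x^7 - (1/2)x^5 - (5/6)x^4 + (1/3)x^3
check: H g = 0
so H g − (-3)·g = -9x^7 - (3/2)x^5 - (5/2)x^4 + x^3 = f ✓

g(x) = -3x^7 - (1/2)x^5 - (5/6)x^4 + (1/3)x^3


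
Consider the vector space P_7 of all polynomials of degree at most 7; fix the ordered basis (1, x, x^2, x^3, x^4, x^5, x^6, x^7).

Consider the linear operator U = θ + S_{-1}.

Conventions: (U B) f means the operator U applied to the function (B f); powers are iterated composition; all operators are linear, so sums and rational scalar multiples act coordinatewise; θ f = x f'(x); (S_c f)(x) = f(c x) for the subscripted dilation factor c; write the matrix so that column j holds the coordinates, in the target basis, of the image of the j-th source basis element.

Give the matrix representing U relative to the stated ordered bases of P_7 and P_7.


the matrix is [[1, 0, 0, 0, 0, 0, 0, 0]; [0, 0, 0, 0, 0, 0, 0, 0]; [0, 0, 3, 0, 0, 0, 0, 0]; [0, 0, 0, 2, 0, 0, 0, 0]; [0, 0, 0, 0, 5, 0, 0, 0]; [0, 0, 0, 0, 0, 4, 0, 0]; [0, 0, 0, 0, 0, 0, 7, 0]; [0, 0, 0, 0, 0, 0, 0, 6]] (rows listed top to bottom)

image of 1: 1
image of x: 0
image of x^2: 3x^2
image of x^3: 2x^3
image of x^4: 5x^4
image of x^5: 4x^5
image of x^6: 7x^6
image of x^7: 6x^7
each image's coordinates form column j of the matrix


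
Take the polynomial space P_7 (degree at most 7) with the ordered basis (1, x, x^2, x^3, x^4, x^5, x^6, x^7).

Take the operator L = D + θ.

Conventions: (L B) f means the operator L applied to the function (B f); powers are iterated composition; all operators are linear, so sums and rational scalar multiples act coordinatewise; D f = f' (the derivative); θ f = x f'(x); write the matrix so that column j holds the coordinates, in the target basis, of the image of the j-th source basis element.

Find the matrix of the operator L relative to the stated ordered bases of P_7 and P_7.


the matrix is [[0, 1, 0, 0, 0, 0, 0, 0]; [0, 1, 2, 0, 0, 0, 0, 0]; [0, 0, 2, 3, 0, 0, 0, 0]; [0, 0, 0, 3, 4, 0, 0, 0]; [0, 0, 0, 0, 4, 5, 0, 0]; [0, 0, 0, 0, 0, 5, 6, 0]; [0, 0, 0, 0, 0, 0, 6, 7]; [0, 0, 0, 0, 0, 0, 0, 7]] (rows listed top to bottom)

image of 1: 0
image of x: x + 1
image of x^2: 2x^2 + 2x
image of x^3: 3x^3 + 3x^2
image of x^4: 4x^4 + 4x^3
image of x^5: 5x^5 + 5x^4
image of x^6: 6x^6 + 6x^5
image of x^7: 7x^7 + 7x^6
each image's coordinates form column j of the matrix


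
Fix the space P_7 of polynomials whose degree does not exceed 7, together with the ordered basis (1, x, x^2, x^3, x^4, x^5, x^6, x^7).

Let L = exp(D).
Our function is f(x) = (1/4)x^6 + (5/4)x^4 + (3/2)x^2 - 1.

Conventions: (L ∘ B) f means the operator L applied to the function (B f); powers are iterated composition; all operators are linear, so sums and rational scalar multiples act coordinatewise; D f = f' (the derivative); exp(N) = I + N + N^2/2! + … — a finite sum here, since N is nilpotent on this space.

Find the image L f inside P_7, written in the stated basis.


the result is g(x) = (1/4)x^6 + (3/2)x^5 + 5x^4 + 10x^3 + (51/4)x^2 + (19/2)x + 2

order-1 term: (3/2)x^5 + 5x^3 + 3x
order-2 term: (15/4)x^4 + (15/2)x^2 + 3/2
order-3 term: 5x^3 + 5x
order-4 term: (15/4)x^2 + 5/4
order-5 term: (3/2)x
order-6 term: 1/4
the series for exp(D) f terminates at order 6
exp(D) f = (1/4)x^6 + (3/2)x^5 + 5x^4 + 10x^3 + (51/4)x^2 + (19/2)x + 2


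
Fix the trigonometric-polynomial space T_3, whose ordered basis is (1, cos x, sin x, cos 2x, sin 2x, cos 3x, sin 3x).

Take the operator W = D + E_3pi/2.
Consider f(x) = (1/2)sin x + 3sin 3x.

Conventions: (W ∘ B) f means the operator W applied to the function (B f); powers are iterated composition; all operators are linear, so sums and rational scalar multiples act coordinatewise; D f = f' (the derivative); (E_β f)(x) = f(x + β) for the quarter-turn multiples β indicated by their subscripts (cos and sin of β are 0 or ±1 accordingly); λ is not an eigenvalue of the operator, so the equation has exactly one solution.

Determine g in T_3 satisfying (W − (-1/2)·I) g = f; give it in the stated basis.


write g with unknown coordinates in the stated basis and equate coefficients in (W − (-1/2)·I) g = f
solving from the highest basis element down gives g = sin x - (48/65)cos 3x + (6/65)sin 3x
check: W g = (24/65)cos 3x + (192/65)sin 3x
so W g − (-1/2)·g = (1/2)sin x + 3sin 3x = f ✓

the image equals g(x) = sin x - (48/65)cos 3x + (6/65)sin 3x


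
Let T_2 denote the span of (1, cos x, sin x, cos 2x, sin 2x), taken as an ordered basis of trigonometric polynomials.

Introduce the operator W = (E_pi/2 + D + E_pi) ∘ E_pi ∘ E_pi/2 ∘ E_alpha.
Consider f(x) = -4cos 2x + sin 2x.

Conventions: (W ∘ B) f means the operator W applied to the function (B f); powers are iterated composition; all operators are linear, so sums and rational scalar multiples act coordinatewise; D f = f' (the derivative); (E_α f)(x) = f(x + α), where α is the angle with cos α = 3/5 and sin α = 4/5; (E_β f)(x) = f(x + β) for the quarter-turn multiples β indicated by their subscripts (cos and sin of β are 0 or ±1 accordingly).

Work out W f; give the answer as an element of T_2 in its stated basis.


E_alpha f = (52/25)cos 2x + (89/25)sin 2x
E_pi/2 E_alpha f = -(52/25)cos 2x - (89/25)sin 2x
E_pi E_pi/2 E_alpha f = -(52/25)cos 2x - (89/25)sin 2x
E_pi/2 (E_pi ∘ E_pi/2 ∘ E_alpha) f = (52/25)cos 2x + (89/25)sin 2x
D (E_pi ∘ E_pi/2 ∘ E_alpha) f = -(178/25)cos 2x + (104/25)sin 2x
E_pi (E_pi ∘ E_pi/2 ∘ E_alpha) f = -(52/25)cos 2x - (89/25)sin 2x
(E_pi/2 + D + E_pi) (E_pi ∘ E_pi/2 ∘ E_alpha) f = -(178/25)cos 2x + (104/25)sin 2x

the result is g(x) = -(178/25)cos 2x + (104/25)sin 2x


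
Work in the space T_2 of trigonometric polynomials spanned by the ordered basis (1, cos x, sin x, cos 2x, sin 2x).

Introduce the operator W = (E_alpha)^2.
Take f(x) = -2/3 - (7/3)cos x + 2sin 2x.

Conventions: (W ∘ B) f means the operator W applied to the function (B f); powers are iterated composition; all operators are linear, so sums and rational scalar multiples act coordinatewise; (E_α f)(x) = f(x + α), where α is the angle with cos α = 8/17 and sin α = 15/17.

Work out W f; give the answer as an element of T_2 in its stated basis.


E_alpha f = -2/3 - (56/51)cos x + (35/17)sin x + (480/289)cos 2x - (322/289)sin 2x
E_alpha E_alpha f = -2/3 + (1127/867)cos x + (560/289)sin x - (154560/83521)cos 2x - (63358/83521)sin 2x

the result is g(x) = -2/3 + (1127/867)cos x + (560/289)sin x - (154560/83521)cos 2x - (63358/83521)sin 2x


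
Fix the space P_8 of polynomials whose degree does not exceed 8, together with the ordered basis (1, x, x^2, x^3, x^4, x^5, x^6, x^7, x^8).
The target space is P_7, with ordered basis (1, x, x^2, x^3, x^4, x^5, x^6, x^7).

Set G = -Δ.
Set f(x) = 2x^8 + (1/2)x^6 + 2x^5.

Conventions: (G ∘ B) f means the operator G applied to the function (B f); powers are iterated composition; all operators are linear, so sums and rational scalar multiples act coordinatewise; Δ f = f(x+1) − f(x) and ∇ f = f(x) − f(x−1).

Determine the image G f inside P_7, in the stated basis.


the image equals g(x) = -16x^7 - 56x^6 - 115x^5 - (315/2)x^4 - 142x^3 - (167/2)x^2 - 29x - 9/2

Δ f = 16x^7 + 56x^6 + 115x^5 + (315/2)x^4 + 142x^3 + (167/2)x^2 + 29x + 9/2
(-Δ) f = -16x^7 - 56x^6 - 115x^5 - (315/2)x^4 - 142x^3 - (167/2)x^2 - 29x - 9/2


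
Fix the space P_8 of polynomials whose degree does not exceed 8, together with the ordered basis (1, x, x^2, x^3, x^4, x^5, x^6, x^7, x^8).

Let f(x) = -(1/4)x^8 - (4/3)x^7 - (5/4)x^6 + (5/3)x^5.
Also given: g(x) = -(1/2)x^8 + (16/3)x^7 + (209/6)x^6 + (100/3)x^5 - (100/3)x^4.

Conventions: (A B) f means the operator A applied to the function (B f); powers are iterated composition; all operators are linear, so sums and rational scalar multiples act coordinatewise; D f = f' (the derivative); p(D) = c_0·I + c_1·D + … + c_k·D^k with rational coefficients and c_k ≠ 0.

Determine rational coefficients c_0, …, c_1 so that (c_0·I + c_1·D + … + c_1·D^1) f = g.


c_0 = 2, c_1 = -4

D^0 f = -(1/4)x^8 - (4/3)x^7 - (5/4)x^6 + (5/3)x^5
D^1 f = -2x^7 - (28/3)x^6 - (15/2)x^5 + (25/3)x^4
matching coefficients of g against c_0 f + c_1 Df + … from the top degree down determines the c_i
solution: c_0 = 2, c_1 = -4


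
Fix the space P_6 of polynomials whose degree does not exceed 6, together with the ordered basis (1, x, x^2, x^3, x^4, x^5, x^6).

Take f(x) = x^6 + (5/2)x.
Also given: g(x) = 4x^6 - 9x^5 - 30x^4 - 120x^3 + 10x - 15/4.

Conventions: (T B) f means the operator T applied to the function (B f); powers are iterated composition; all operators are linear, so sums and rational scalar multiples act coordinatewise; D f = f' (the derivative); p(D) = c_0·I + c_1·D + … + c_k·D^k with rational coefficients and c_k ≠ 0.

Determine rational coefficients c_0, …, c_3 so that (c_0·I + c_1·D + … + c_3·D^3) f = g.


p(D) = 4·I − (3/2)·D − D^2 − D^3, i.e. c_0 = 4, c_1 = -3/2, c_2 = -1, c_3 = -1

D^0 f = x^6 + (5/2)x
D^1 f = 6x^5 + 5/2
D^2 f = 30x^4
D^3 f = 120x^3
matching coefficients of g against c_0 f + c_1 Df + … from the top degree down determines the c_i
solution: c_0 = 4, c_1 = -3/2, c_2 = -1, c_3 = -1


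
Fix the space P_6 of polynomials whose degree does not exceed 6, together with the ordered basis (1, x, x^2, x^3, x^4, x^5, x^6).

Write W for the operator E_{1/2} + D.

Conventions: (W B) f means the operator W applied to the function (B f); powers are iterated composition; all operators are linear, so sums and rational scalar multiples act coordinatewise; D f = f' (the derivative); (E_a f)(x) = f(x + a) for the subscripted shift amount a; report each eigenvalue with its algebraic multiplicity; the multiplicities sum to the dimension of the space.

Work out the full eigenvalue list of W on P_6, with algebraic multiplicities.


λ = 1 (multiplicity 7)

image of 1: 1
image of x: x + 3/2
image of x^2: x^2 + 3x + 1/4
image of x^3: x^3 + (9/2)x^2 + (3/4)x + 1/8
image of x^4: x^4 + 6x^3 + (3/2)x^2 + (1/2)x + 1/16
image of x^5: x^5 + (15/2)x^4 + (5/2)x^3 + (5/4)x^2 + (5/16)x + 1/32
image of x^6: x^6 + 9x^5 + (15/4)x^4 + (5/2)x^3 + (15/16)x^2 + (3/16)x + 1/64
the matrix is upper triangular; its diagonal is (1, 1, 1, 1, 1, 1, 1)
for a triangular matrix the eigenvalues are the diagonal entries, with algebraic multiplicity their repetition count


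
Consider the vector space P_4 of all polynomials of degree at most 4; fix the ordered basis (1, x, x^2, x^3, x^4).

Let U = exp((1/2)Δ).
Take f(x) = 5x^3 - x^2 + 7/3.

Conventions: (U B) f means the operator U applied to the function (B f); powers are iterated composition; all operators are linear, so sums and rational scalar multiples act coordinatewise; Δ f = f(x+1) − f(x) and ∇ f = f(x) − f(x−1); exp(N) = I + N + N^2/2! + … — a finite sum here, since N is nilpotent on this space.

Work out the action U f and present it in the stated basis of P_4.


order-1 term: (15/2)x^2 + (13/2)x + 2
order-2 term: (15/4)x + 7/2
order-3 term: 5/8
the series for exp((1/2)Δ) f terminates at order 3
exp((1/2)Δ) f = 5x^3 + (13/2)x^2 + (41/4)x + 203/24

the image equals g(x) = 5x^3 + (13/2)x^2 + (41/4)x + 203/24


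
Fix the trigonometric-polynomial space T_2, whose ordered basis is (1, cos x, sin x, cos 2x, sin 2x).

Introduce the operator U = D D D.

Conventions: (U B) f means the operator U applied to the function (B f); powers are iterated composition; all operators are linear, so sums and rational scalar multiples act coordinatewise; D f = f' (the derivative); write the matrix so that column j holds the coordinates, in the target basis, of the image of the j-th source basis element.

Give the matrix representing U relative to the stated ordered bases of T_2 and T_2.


the matrix is [[0, 0, 0, 0, 0]; [0, 0, -1, 0, 0]; [0, 1, 0, 0, 0]; [0, 0, 0, 0, -8]; [0, 0, 0, 8, 0]] (rows listed top to bottom)

image of 1: 0
image of cos x: sin x
image of sin x: -cos x
image of cos 2x: 8sin 2x
image of sin 2x: -8cos 2x
each image's coordinates form column j of the matrix


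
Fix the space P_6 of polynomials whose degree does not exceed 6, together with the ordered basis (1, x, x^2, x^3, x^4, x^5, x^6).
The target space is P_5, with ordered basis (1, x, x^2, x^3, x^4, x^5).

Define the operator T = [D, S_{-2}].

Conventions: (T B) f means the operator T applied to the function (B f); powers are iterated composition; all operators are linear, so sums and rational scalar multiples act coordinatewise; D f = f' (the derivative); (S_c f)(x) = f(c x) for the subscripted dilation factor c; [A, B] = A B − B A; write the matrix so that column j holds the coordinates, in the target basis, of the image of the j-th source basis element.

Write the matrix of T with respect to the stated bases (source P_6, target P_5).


the matrix is [[0, -3, 0, 0, 0, 0, 0]; [0, 0, 12, 0, 0, 0, 0]; [0, 0, 0, -36, 0, 0, 0]; [0, 0, 0, 0, 96, 0, 0]; [0, 0, 0, 0, 0, -240, 0]; [0, 0, 0, 0, 0, 0, 576]] (rows listed top to bottom)

image of 1: 0
image of x: -3
image of x^2: 12x
image of x^3: -36x^2
image of x^4: 96x^3
image of x^5: -240x^4
image of x^6: 576x^5
each image's coordinates form column j of the matrix


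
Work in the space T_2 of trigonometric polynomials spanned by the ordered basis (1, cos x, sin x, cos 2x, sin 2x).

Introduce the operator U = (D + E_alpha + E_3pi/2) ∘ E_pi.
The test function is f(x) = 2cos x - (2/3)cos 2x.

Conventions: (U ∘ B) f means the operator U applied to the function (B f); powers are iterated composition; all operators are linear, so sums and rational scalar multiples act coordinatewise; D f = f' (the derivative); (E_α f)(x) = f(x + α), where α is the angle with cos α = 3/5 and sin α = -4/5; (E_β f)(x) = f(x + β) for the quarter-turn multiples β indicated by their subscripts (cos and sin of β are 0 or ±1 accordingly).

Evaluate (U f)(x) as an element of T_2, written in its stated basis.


E_pi f = -2cos x - (2/3)cos 2x
D E_pi f = 2sin x + (4/3)sin 2x
E_alpha E_pi f = -(6/5)cos x - (8/5)sin x + (14/75)cos 2x - (16/25)sin 2x
E_3pi/2 E_pi f = -2sin x + (2/3)cos 2x
(D + E_alpha + E_3pi/2) E_pi f = -(6/5)cos x - (8/5)sin x + (64/75)cos 2x + (52/75)sin 2x

the image equals g(x) = -(6/5)cos x - (8/5)sin x + (64/75)cos 2x + (52/75)sin 2x


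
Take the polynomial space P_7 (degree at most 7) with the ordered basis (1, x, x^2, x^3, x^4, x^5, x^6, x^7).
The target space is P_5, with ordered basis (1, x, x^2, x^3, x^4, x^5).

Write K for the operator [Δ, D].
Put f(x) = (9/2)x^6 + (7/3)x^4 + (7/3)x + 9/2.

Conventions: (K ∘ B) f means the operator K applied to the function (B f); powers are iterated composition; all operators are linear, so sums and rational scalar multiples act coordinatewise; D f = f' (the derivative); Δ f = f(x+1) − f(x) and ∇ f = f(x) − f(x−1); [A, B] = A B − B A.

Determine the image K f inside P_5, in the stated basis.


g(x) = 0

D f = 27x^5 + (28/3)x^3 + 7/3
Δ D f = 135x^4 + 270x^3 + 298x^2 + 163x + 109/3
Δ f = 27x^5 + (135/2)x^4 + (298/3)x^3 + (163/2)x^2 + (109/3)x + 55/6
D Δ f = 135x^4 + 270x^3 + 298x^2 + 163x + 109/3
[Δ, D] f = 0


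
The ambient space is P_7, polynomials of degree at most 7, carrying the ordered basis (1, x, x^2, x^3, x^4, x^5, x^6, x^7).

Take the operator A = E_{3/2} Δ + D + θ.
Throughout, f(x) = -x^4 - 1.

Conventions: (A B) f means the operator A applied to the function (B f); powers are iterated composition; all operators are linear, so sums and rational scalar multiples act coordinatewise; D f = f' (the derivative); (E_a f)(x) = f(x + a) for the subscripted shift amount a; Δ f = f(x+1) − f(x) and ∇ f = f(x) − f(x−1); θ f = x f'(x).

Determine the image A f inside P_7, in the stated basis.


Δ f = -4x^3 - 6x^2 - 4x - 1
E_{3/2} Δ f = -4x^3 - 24x^2 - 49x - 34
D f = -4x^3
θ f = -4x^4
(E_{3/2} Δ + D + θ) f = -4x^4 - 8x^3 - 24x^2 - 49x - 34

the image equals g(x) = -4x^4 - 8x^3 - 24x^2 - 49x - 34


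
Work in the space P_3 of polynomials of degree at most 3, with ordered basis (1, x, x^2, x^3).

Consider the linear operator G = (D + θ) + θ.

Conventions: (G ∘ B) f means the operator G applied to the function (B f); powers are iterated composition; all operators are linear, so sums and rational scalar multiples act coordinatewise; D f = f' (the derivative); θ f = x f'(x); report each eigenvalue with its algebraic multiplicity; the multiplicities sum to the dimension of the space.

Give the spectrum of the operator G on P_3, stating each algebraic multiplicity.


λ = 0 (multiplicity 1), λ = 2 (multiplicity 1), λ = 4 (multiplicity 1), λ = 6 (multiplicity 1)

image of 1: 0
image of x: 2x + 1
image of x^2: 4x^2 + 2x
image of x^3: 6x^3 + 3x^2
the matrix is upper triangular; its diagonal is (0, 2, 4, 6)
for a triangular matrix the eigenvalues are the diagonal entries, with algebraic multiplicity their repetition count


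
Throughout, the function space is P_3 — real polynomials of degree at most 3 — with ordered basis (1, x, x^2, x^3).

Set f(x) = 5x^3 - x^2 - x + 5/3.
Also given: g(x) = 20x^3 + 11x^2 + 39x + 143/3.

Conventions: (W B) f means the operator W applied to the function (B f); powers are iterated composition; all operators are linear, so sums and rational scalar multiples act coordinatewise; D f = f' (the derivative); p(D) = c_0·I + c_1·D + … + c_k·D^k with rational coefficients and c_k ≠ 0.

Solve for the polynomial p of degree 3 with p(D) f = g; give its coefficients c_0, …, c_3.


D^0 f = 5x^3 - x^2 - x + 5/3
D^1 f = 15x^2 - 2x - 1
D^2 f = 30x - 2
D^3 f = 30
matching coefficients of g against c_0 f + c_1 Df + … from the top degree down determines the c_i
solution: c_0 = 4, c_1 = 1, c_2 = 3/2, c_3 = 3/2

p(D) = 4·I + D + (3/2)·D^2 + (3/2)·D^3, i.e. c_0 = 4, c_1 = 1, c_2 = 3/2, c_3 = 3/2


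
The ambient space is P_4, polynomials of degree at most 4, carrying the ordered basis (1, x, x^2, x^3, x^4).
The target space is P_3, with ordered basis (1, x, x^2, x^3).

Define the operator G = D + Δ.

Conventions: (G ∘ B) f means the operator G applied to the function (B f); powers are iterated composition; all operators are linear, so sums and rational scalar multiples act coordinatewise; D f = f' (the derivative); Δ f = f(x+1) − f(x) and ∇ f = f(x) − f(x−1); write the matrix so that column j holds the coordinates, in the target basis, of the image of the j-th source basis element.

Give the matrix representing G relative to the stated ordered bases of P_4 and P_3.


image of 1: 0
image of x: 2
image of x^2: 4x + 1
image of x^3: 6x^2 + 3x + 1
image of x^4: 8x^3 + 6x^2 + 4x + 1
each image's coordinates form column j of the matrix

the matrix is [[0, 2, 1, 1, 1]; [0, 0, 4, 3, 4]; [0, 0, 0, 6, 6]; [0, 0, 0, 0, 8]] (rows listed top to bottom)


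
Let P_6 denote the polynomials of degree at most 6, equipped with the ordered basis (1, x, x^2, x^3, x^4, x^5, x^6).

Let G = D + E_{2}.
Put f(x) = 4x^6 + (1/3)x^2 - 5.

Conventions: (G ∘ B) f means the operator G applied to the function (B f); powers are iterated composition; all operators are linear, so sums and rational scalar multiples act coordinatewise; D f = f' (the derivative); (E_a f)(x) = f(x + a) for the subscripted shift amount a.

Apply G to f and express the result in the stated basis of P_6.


the image equals g(x) = 4x^6 + 72x^5 + 240x^4 + 640x^3 + (2881/3)x^2 + 770x + 757/3

D f = 24x^5 + (2/3)x
E_{2} f = 4x^6 + 48x^5 + 240x^4 + 640x^3 + (2881/3)x^2 + (2308/3)x + 757/3
(D + E_{2}) f = 4x^6 + 72x^5 + 240x^4 + 640x^3 + (2881/3)x^2 + 770x + 757/3


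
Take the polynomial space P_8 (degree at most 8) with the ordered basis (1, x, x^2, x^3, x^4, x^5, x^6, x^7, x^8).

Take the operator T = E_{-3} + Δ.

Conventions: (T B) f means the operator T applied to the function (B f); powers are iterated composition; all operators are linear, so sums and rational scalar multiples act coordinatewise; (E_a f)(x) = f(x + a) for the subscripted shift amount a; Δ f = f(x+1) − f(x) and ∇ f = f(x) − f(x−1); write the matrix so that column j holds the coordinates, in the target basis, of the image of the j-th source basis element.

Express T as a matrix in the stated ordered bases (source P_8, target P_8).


image of 1: 1
image of x: x - 2
image of x^2: x^2 - 4x + 10
image of x^3: x^3 - 6x^2 + 30x - 26
image of x^4: x^4 - 8x^3 + 60x^2 - 104x + 82
image of x^5: x^5 - 10x^4 + 100x^3 - 260x^2 + 410x - 242
image of x^6: x^6 - 12x^5 + 150x^4 - 520x^3 + 1230x^2 - 1452x + 730
image of x^7: x^7 - 14x^6 + 210x^5 - 910x^4 + 2870x^3 - 5082x^2 + 5110x - 2186
image of x^8: x^8 - 16x^7 + 280x^6 - 1456x^5 + 5740x^4 - 13552x^3 + 20440x^2 - 17488x + 6562
each image's coordinates form column j of the matrix

the matrix is [[1, -2, 10, -26, 82, -242, 730, -2186, 6562]; [0, 1, -4, 30, -104, 410, -1452, 5110, -17488]; [0, 0, 1, -6, 60, -260, 1230, -5082, 20440]; [0, 0, 0, 1, -8, 100, -520, 2870, -13552]; [0, 0, 0, 0, 1, -10, 150, -910, 5740]; [0, 0, 0, 0, 0, 1, -12, 210, -1456]; [0, 0, 0, 0, 0, 0, 1, -14, 280]; [0, 0, 0, 0, 0, 0, 0, 1, -16]; [0, 0, 0, 0, 0, 0, 0, 0, 1]] (rows listed top to bottom)


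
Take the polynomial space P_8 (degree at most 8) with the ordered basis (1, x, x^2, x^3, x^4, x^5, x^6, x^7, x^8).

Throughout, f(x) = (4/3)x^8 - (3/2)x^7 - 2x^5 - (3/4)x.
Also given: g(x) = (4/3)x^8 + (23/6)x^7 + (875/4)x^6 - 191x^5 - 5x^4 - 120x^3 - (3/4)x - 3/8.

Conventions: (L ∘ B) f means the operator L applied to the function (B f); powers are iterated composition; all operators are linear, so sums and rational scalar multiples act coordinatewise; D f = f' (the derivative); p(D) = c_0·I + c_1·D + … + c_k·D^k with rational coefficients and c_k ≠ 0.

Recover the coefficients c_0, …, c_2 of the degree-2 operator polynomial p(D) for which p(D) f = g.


c_0 = 1, c_1 = 1/2, c_2 = 3

D^0 f = (4/3)x^8 - (3/2)x^7 - 2x^5 - (3/4)x
D^1 f = (32/3)x^7 - (21/2)x^6 - 10x^4 - 3/4
D^2 f = (224/3)x^6 - 63x^5 - 40x^3
matching coefficients of g against c_0 f + c_1 Df + … from the top degree down determines the c_i
solution: c_0 = 1, c_1 = 1/2, c_2 = 3


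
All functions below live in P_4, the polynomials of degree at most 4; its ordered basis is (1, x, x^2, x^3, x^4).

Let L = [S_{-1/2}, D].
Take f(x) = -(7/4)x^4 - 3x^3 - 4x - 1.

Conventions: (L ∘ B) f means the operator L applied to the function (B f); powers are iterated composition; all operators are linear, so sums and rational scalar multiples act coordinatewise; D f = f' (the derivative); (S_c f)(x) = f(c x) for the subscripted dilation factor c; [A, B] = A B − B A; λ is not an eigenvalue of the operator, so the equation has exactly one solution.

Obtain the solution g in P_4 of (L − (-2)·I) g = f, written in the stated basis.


the image equals g(x) = -(7/8)x^4 - (117/64)x^3 + (1053/1024)x^2 - (5033/4096)x + 6907/16384

write g with unknown coordinates in the stated basis and equate coefficients in (L − (-2)·I) g = f
solving from the highest basis element down gives g = -(7/8)x^4 - (117/64)x^3 + (1053/1024)x^2 - (5033/4096)x + 6907/16384
check: L g = (21/32)x^3 - (1053/512)x^2 - (3159/2048)x - 15099/8192
so L g − (-2)·g = -(7/4)x^4 - 3x^3 - 4x - 1 = f ✓


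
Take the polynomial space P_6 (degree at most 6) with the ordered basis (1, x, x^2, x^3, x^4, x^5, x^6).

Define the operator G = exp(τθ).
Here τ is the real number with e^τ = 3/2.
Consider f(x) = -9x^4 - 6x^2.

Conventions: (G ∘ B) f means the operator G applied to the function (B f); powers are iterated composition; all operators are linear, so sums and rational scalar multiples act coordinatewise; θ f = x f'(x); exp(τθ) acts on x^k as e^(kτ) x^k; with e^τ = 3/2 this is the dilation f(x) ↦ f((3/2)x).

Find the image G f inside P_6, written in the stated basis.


exp(τθ) x^k = e^(kτ) x^k; with e^τ = 3/2 this sends x^k to (3/2)^k x^k
x^2 ↦ 9/4 x^2
x^4 ↦ 81/16 x^4
applying this coordinatewise to f: exp(τθ) f = -(729/16)x^4 - (27/2)x^2

g(x) = -(729/16)x^4 - (27/2)x^2


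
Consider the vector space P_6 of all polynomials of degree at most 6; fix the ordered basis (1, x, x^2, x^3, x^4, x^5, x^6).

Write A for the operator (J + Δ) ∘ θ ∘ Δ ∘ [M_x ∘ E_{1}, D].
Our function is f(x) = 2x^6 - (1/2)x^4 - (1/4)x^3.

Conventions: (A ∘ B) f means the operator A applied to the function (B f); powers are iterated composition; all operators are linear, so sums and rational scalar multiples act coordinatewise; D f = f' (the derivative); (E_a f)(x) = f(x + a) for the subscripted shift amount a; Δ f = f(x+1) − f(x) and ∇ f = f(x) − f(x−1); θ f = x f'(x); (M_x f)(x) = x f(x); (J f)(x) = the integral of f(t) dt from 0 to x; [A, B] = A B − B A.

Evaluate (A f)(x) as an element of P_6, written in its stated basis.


the image equals g(x) = -10x^6 - 72x^5 - (1017/2)x^4 - (4667/2)x^3 - (43519/8)x^2 - 6003x - 9961/4

D f = 12x^5 - 2x^3 - (3/4)x^2
E_{1} D f = 12x^5 + 60x^4 + 118x^3 + (453/4)x^2 + (105/2)x + 37/4
M_x E_{1} D f = 12x^6 + 60x^5 + 118x^4 + (453/4)x^3 + (105/2)x^2 + (37/4)x
E_{1} f = 2x^6 + 12x^5 + (59/2)x^4 + (151/4)x^3 + (105/4)x^2 + (37/4)x + 5/4
M_x E_{1} f = 2x^7 + 12x^6 + (59/2)x^5 + (151/4)x^4 + (105/4)x^3 + (37/4)x^2 + (5/4)x
D (M_x ∘ E_{1}) f = 14x^6 + 72x^5 + (295/2)x^4 + 151x^3 + (315/4)x^2 + (37/2)x + 5/4
[M_x ∘ E_{1}, D] f = -2x^6 - 12x^5 - (59/2)x^4 - (151/4)x^3 - (105/4)x^2 - (37/4)x - 5/4
Δ [M_x ∘ E_{1}, D] f = -12x^5 - 90x^4 - 278x^3 - (1761/4)x^2 - (1423/4)x - 467/4
θ Δ [M_x ∘ E_{1}, D] f = -60x^5 - 360x^4 - 834x^3 - (1761/2)x^2 - (1423/4)x
J (θ ∘ Δ ∘ [M_x ∘ E_{1}, D]) f = -10x^6 - 72x^5 - (417/2)x^4 - (587/2)x^3 - (1423/8)x^2
Δ (θ ∘ Δ ∘ [M_x ∘ E_{1}, D]) f = -300x^4 - 2040x^3 - 5262x^2 - 6003x - 9961/4
(J + Δ) (θ ∘ Δ ∘ [M_x ∘ E_{1}, D]) f = -10x^6 - 72x^5 - (1017/2)x^4 - (4667/2)x^3 - (43519/8)x^2 - 6003x - 9961/4


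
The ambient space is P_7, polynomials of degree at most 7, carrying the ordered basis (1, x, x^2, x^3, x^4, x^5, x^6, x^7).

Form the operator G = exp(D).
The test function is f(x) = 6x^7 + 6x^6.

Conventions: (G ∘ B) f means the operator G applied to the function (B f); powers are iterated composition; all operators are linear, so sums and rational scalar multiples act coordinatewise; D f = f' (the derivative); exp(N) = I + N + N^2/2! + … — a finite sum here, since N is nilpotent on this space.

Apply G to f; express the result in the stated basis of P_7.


order-1 term: 42x^6 + 36x^5
order-2 term: 126x^5 + 90x^4
order-3 term: 210x^4 + 120x^3
order-4 term: 210x^3 + 90x^2
order-5 term: 126x^2 + 36x
order-6 term: 42x + 6
order-7 term: 6
the series for exp(D) f terminates at order 7
exp(D) f = 6x^7 + 48x^6 + 162x^5 + 300x^4 + 330x^3 + 216x^2 + 78x + 12

the result is g(x) = 6x^7 + 48x^6 + 162x^5 + 300x^4 + 330x^3 + 216x^2 + 78x + 12


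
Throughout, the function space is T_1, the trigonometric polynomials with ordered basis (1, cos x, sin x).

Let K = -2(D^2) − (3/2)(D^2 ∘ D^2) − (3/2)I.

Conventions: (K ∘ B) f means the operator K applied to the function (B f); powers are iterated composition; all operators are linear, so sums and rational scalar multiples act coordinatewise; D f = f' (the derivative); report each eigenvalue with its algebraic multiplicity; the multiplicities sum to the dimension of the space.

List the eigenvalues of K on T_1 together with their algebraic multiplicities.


image of 1: -3/2
image of cos x: -cos x
image of sin x: -sin x
the matrix is diagonal; its diagonal is (-3/2, -1, -1)
for a triangular matrix the eigenvalues are the diagonal entries, with algebraic multiplicity their repetition count

λ = -3/2 (multiplicity 1), λ = -1 (multiplicity 2)


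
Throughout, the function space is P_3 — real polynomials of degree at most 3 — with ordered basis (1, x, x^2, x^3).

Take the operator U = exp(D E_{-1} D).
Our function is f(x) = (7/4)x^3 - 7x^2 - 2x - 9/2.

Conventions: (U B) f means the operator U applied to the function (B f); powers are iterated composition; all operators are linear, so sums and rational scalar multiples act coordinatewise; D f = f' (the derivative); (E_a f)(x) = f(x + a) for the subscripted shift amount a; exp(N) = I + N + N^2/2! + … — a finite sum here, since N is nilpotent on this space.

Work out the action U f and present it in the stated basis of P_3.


the result is g(x) = (7/4)x^3 - 7x^2 + (17/2)x - 29

order-1 term: (21/2)x - 49/2
the series for exp(D E_{-1} D) f terminates at order 1
exp(D E_{-1} D) f = (7/4)x^3 - 7x^2 + (17/2)x - 29


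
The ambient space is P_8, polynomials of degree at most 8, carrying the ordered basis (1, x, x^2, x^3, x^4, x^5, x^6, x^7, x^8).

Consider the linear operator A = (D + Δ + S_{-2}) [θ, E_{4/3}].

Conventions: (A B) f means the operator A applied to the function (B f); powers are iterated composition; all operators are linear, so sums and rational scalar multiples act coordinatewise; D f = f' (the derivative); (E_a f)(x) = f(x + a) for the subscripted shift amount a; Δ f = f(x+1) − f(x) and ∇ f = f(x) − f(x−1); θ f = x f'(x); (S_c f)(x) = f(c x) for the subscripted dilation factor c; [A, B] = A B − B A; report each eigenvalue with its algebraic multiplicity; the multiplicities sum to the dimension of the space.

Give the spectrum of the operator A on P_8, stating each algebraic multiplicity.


λ = 0 (multiplicity 9)

image of 1: 0
image of x: -4/3
image of x^2: (16/3)x - 80/9
image of x^3: -16x^2 + (16/3)x - 292/9
image of x^4: (128/3)x^3 - (352/3)x^2 - (400/9)x - 7792/81
image of x^5: -(320/3)x^4 + (2080/9)x^3 - (4840/9)x^2 - (23600/81)x - 63380/243
image of x^6: 256x^5 - (2800/3)x^4 + (5680/9)x^3 - (54320/27)x^2 - (96040/81)x - 165176/243
image of x^7: -(1792/3)x^6 + (6832/3)x^5 - (43820/9)x^4 + (49840/81)x^3 - (551180/81)x^2 - (984200/243)x - 3810268/2187
image of x^8: (4096/3)x^7 - (58688/9)x^6 + (101920/9)x^5 - (1620640/81)x^4 - (968800/243)x^3 - (5313056/243)x^2 - (27729632/2187)x - 29105888/6561
the matrix is upper triangular; its diagonal is (0, 0, 0, 0, 0, 0, 0, 0, 0)
for a triangular matrix the eigenvalues are the diagonal entries, with algebraic multiplicity their repetition count


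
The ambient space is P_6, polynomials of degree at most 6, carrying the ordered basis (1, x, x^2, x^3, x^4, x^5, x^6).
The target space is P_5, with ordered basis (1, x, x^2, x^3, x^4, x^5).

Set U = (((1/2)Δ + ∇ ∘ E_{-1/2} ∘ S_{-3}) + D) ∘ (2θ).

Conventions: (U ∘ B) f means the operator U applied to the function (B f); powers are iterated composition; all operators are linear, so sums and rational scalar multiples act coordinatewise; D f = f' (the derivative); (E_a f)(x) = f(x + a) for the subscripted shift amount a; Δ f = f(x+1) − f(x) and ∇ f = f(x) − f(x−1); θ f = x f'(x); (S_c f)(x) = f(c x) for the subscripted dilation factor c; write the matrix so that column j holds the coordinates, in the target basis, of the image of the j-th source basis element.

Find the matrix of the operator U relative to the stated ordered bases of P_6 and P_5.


the matrix is [[0, -3, -70, -1047/2, -3236, -146975/8, -199005/2]; [0, 0, 84, 981, 8440, 60775, 793953/2]; [0, 0, 0, -459, -7752, -78925, -656010]; [0, 0, 0, 0, 2640, 48650, 568740]; [0, 0, 0, 0, 0, -12075, -262350]; [0, 0, 0, 0, 0, 0, 52596]] (rows listed top to bottom)

image of 1: 0
image of x: -3
image of x^2: 84x - 70
image of x^3: -459x^2 + 981x - 1047/2
image of x^4: 2640x^3 - 7752x^2 + 8440x - 3236
image of x^5: -12075x^4 + 48650x^3 - 78925x^2 + 60775x - 146975/8
image of x^6: 52596x^5 - 262350x^4 + 568740x^3 - 656010x^2 + (793953/2)x - 199005/2
each image's coordinates form column j of the matrix


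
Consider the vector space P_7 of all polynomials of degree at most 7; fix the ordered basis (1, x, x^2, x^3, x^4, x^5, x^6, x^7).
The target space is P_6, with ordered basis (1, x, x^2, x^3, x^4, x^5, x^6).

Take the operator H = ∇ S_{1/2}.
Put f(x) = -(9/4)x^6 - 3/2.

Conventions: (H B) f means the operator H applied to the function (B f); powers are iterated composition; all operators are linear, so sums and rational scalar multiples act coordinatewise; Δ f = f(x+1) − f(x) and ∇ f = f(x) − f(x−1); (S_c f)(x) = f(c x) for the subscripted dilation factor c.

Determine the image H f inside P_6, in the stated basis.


the image equals g(x) = -(27/128)x^5 + (135/256)x^4 - (45/64)x^3 + (135/256)x^2 - (27/128)x + 9/256

S_{1/2} f = -(9/256)x^6 - 3/2
∇ S_{1/2} f = -(27/128)x^5 + (135/256)x^4 - (45/64)x^3 + (135/256)x^2 - (27/128)x + 9/256


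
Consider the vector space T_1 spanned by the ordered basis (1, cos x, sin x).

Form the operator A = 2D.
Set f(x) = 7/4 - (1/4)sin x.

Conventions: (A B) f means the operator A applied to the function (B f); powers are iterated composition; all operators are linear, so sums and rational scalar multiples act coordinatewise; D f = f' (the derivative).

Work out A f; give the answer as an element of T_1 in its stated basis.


D f = -(1/4)cos x
(2D) f = -(1/2)cos x

the image equals g(x) = -(1/2)cos x


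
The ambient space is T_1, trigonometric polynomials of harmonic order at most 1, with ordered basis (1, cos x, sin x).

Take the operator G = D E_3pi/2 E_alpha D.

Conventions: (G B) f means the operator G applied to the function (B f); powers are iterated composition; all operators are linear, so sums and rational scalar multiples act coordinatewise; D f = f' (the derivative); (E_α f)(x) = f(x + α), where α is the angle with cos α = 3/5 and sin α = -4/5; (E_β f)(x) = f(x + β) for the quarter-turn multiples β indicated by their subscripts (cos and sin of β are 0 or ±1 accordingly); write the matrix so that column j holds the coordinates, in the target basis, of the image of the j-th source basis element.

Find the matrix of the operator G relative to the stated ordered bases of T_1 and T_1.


image of 1: 0
image of cos x: (4/5)cos x - (3/5)sin x
image of sin x: (3/5)cos x + (4/5)sin x
each image's coordinates form column j of the matrix

the matrix is [[0, 0, 0]; [0, 4/5, 3/5]; [0, -3/5, 4/5]] (rows listed top to bottom)


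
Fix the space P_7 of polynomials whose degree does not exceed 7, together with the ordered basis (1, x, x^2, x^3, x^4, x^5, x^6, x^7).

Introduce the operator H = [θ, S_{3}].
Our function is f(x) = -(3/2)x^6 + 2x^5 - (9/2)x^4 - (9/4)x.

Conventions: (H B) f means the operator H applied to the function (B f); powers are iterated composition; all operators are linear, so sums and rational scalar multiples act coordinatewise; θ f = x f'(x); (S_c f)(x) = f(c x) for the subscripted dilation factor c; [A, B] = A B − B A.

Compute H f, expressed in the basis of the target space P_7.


g(x) = 0

S_{3} f = -(2187/2)x^6 + 486x^5 - (729/2)x^4 - (27/4)x
θ S_{3} f = -6561x^6 + 2430x^5 - 1458x^4 - (27/4)x
θ f = -9x^6 + 10x^5 - 18x^4 - (9/4)x
S_{3} θ f = -6561x^6 + 2430x^5 - 1458x^4 - (27/4)x
[θ, S_{3}] f = 0
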